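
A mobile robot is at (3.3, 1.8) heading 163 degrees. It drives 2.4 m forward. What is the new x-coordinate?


x_new = x0 + d*cos(theta)
= 3.3 + 2.4*cos(163)
= 3.3 + -2.2951
= 1.0049


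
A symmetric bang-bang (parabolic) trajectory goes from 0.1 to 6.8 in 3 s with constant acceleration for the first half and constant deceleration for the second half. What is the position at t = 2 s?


Symmetric rest-to-rest: each phase covers (pf-p0)/2 in time T/2. 0.5*a*(T/2)^2 = (pf-p0)/2 => a = 4*(pf-p0)/T^2
a = 4*(6.8-0.1)/3^2 = 2.9778
t = 2 is in the deceleration phase (t > T/2).
p = pf - 0.5*a*(T-t)^2 = 6.8 - 0.5*2.9778*1^2
= 5.3111


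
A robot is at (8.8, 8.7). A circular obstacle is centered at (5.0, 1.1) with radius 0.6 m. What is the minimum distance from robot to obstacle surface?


center_dist = sqrt((8.8-5.0)^2 + (8.7-1.1)^2)
= sqrt(14.44 + 57.76)
= 8.4971
min_dist = center_dist - radius = 8.4971 - 0.6 = 7.8971 m


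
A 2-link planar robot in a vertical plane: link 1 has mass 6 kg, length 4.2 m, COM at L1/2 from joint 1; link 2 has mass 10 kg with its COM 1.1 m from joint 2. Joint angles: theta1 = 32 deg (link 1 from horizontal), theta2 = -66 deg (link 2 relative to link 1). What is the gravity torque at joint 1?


Horizontal distance from joint 1 to link-1 COM:
  x_c1 = (L1/2)*cos(t1) = 2.1 * 0.848 = 1.7809 m
Horizontal distance from joint 1 to link-2 COM:
  x_c2 = L1*cos(t1) + Lc2*cos(t1+t2)
       = 4.2*0.848 + 1.1*0.829 = 4.4737 m
tau1 = m1*g*x_c1 + m2*g*x_c2
     = 6*9.81*1.7809 + 10*9.81*4.4737
     = 104.8238 + 438.8742
     = 543.6981 Nm


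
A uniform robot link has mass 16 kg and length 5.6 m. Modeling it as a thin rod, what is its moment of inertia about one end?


I = (1/3) * m * L^2
= (1/3) * 16 * 5.6^2
= 0.333333 * 16 * 31.36
= 167.2533 kg*m^2


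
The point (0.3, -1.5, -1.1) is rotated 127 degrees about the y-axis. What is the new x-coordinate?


Rotation about y-axis: x' = x*cos(theta) + z*sin(theta)
= 0.3 * -0.6018 + -1.1 * 0.7986
= -1.059


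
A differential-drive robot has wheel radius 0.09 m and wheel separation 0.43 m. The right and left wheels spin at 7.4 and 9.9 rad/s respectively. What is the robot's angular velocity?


vR = r*wR = 0.09*7.4 = 0.666 m/s
vL = r*wL = 0.09*9.9 = 0.891 m/s
v = (vR+vL)/2 = 0.7785 m/s
omega = (vR-vL)/L = -0.5233 rad/s
angular velocity = -0.5233 rad/s


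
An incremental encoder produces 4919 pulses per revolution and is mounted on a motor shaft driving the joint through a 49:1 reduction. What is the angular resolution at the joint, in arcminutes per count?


counts per rev = 4919
effective counts at joint = 4919 * 49 = 241031
resolution = 360*60 / 241031
= 0.0896 arcmin/count


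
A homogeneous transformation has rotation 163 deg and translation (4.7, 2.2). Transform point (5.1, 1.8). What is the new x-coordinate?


x' = cos(theta)*px - sin(theta)*py + tx
= -0.9563*5.1 - 0.2924*1.8 + 4.7
= -0.7034


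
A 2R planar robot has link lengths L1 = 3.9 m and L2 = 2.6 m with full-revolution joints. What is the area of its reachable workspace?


r_max = L1 + L2 = 6.5 m
r_min = |L1 - L2| = 1.3 m
Area = pi*(r_max^2 - r_min^2)
= pi*(42.25 - 1.69)
= pi * 40.56
= 127.423 m^2


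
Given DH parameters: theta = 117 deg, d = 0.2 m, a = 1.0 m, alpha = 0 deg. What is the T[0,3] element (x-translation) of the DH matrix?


T[0,3] = a * cos(theta)
= 1.0 * cos(117 deg)
= 1.0 * -0.454
= -0.454


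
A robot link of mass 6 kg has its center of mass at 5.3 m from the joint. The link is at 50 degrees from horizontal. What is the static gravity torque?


tau = m*g*L*cos(angle)
= 6 * 9.81 * 5.3 * cos(50 deg)
= 6 * 9.81 * 5.3 * 0.6428
= 200.5227 Nm


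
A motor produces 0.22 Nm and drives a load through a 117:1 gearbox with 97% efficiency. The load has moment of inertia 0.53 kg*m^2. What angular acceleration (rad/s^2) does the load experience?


tau_out = tau_motor * N * eta
= 0.22 * 117 * 0.97 = 24.9678 Nm
alpha = tau_out / I = 24.9678 / 0.53
= 47.1091 rad/s^2


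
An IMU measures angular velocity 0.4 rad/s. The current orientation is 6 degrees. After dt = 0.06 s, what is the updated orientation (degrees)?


delta_theta = w * dt = 0.4 * 0.06 = 0.024 rad
= 1.3751 deg
theta_new = 6 + 1.3751 = 7.3751 deg


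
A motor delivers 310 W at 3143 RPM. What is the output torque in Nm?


omega = 3143 * 2*pi/60 = 329.1342 rad/s
tau = P / omega = 310 / 329.1342
= 0.9419 Nm


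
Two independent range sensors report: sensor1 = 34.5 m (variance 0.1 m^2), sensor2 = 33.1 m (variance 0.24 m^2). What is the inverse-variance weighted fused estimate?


w1 = (1/var1) / (1/var1 + 1/var2)
   = 10.0 / (10.0 + 4.1667) = 0.7059
w2 = 1 - w1 = 0.2941
fused = w1*s1 + w2*s2 = 24.3529 + 9.7353
= 34.0882 m


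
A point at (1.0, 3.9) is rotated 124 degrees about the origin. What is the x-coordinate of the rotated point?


x' = x*cos(theta) - y*sin(theta)
cos(124 deg) = -0.5592, sin(124 deg) = 0.829
x' = 1.0 * -0.5592 - 3.9 * 0.829
= -0.5592 - 3.2332
= -3.7924


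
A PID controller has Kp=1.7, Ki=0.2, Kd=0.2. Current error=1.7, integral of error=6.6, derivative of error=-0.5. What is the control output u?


u = Kp*e + Ki*int(e) + Kd*de/dt
= 1.7*1.7 + 0.2*6.6 + 0.2*(-0.5)
= 2.89 + 1.32 + -0.1
= 4.11


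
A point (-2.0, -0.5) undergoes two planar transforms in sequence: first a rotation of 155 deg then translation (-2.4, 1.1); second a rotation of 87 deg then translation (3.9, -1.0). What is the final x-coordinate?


After transform 1:
x1 = cos(155)*-2.0 - sin(155)*-0.5 + -2.4 = -0.3761
y1 = sin(155)*-2.0 + cos(155)*-0.5 + 1.1 = 0.7079
After transform 2:
x2 = cos(87)*-0.3761 - sin(87)*0.7079 + 3.9
= 3.1734


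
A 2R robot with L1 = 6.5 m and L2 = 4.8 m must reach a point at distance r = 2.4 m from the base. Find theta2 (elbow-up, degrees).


cos(theta2) = (r^2 - L1^2 - L2^2) / (2*L1*L2)
cos(theta2) = (5.76 - 42.25 - 23.04) / 62.4
cos(theta2) = -0.954006
theta2 = 162.5552 degrees


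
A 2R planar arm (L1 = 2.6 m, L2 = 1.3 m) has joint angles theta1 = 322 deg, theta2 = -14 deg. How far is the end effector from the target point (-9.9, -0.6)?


End effector via forward kinematics:
x = L1*cos(t1) + L2*cos(t1+t2) = 2.8492
y = L1*sin(t1) + L2*sin(t1+t2) = -2.6251
Distance to target:
d = sqrt((-9.9 - 2.8492)^2 + (-0.6 - -2.6251)^2)
= sqrt(162.5418 + 4.1012)
= 12.909 m


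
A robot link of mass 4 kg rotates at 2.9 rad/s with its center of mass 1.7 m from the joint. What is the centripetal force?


F = m * omega^2 * r
= 4 * 2.9^2 * 1.7
= 4 * 8.41 * 1.7
= 57.188 N


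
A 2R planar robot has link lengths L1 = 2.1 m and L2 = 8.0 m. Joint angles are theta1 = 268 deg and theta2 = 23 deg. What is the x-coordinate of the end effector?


Convert angles to radians: theta1 = 4.6775, theta2 = 0.4014
x = L1*cos(theta1) + L2*cos(theta1+theta2)
x = -0.0733 + 2.8669
x = 2.7937


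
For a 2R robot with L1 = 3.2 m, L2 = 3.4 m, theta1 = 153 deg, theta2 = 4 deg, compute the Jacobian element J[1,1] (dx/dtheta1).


J[1,1] = -L1*sin(t1) - L2*sin(t1+t2)
= -3.2*sin(153) - 3.4*sin(157)
= -2.7813


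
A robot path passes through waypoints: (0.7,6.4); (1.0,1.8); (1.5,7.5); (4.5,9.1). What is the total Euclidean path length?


Segment lengths:
  seg1 = sqrt((0.3)^2 + (-4.6)^2) = 4.6098
  seg2 = sqrt((0.5)^2 + (5.7)^2) = 5.7219
  seg3 = sqrt((3.0)^2 + (1.6)^2) = 3.4
Total = 13.7317


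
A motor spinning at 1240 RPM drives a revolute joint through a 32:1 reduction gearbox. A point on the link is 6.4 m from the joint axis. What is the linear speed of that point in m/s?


omega_motor = 1240 * 2*pi/60 = 129.8525 rad/s
omega_joint = omega_motor / 32 = 4.0579 rad/s
v = omega_joint * r = 4.0579 * 6.4
= 25.9705 m/s


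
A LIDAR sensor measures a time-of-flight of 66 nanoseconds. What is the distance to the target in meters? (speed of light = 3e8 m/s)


tof = 66 ns = 6.6e-08 s
dist = c * tof / 2
= 3e8 * 6.6e-08 / 2
= 9.9 m


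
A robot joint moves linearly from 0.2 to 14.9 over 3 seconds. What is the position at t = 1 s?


s = t/T = 1/3 = 0.3333
p(t) = p0 + (pf-p0)*s
= 0.2 + (14.9 - 0.2) * 0.3333
= 5.1


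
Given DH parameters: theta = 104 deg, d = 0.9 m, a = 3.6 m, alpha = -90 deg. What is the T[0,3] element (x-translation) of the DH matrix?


T[0,3] = a * cos(theta)
= 3.6 * cos(104 deg)
= 3.6 * -0.2419
= -0.8709


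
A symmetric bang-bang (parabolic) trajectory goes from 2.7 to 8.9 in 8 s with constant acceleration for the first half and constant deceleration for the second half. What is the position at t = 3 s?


Symmetric rest-to-rest: each phase covers (pf-p0)/2 in time T/2. 0.5*a*(T/2)^2 = (pf-p0)/2 => a = 4*(pf-p0)/T^2
a = 4*(8.9-2.7)/8^2 = 0.3875
t = 3 is in the acceleration phase (t <= T/2).
p = p0 + 0.5*a*t^2 = 2.7 + 0.5*0.3875*3^2
= 4.4438


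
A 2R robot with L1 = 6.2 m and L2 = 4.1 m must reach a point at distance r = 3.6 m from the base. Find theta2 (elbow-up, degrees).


cos(theta2) = (r^2 - L1^2 - L2^2) / (2*L1*L2)
cos(theta2) = (12.96 - 38.44 - 16.81) / 50.84
cos(theta2) = -0.831825
theta2 = 146.2867 degrees


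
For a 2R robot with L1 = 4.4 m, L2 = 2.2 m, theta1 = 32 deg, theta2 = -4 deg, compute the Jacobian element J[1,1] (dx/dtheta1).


J[1,1] = -L1*sin(t1) - L2*sin(t1+t2)
= -4.4*sin(32) - 2.2*sin(28)
= -3.3645


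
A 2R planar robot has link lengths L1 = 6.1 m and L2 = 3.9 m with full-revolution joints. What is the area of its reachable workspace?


r_max = L1 + L2 = 10.0 m
r_min = |L1 - L2| = 2.2 m
Area = pi*(r_max^2 - r_min^2)
= pi*(100.0 - 4.84)
= pi * 95.16
= 298.954 m^2


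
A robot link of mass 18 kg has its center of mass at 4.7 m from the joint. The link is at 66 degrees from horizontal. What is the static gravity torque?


tau = m*g*L*cos(angle)
= 18 * 9.81 * 4.7 * cos(66 deg)
= 18 * 9.81 * 4.7 * 0.4067
= 337.5613 Nm


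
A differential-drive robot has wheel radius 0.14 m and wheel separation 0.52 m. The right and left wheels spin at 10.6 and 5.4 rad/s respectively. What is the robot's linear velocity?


vR = r*wR = 0.14*10.6 = 1.484 m/s
vL = r*wL = 0.14*5.4 = 0.756 m/s
v = (vR+vL)/2 = 1.12 m/s
omega = (vR-vL)/L = 1.4 rad/s
linear velocity = 1.12 m/s


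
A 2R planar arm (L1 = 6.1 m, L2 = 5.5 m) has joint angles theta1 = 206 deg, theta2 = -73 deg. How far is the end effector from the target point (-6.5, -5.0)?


End effector via forward kinematics:
x = L1*cos(t1) + L2*cos(t1+t2) = -9.2336
y = L1*sin(t1) + L2*sin(t1+t2) = 1.3484
Distance to target:
d = sqrt((-6.5 - -9.2336)^2 + (-5.0 - 1.3484)^2)
= sqrt(7.4728 + 40.3019)
= 6.9119 m


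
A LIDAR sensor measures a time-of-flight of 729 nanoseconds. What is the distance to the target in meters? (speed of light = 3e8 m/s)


tof = 729 ns = 7.29e-07 s
dist = c * tof / 2
= 3e8 * 7.29e-07 / 2
= 109.35 m


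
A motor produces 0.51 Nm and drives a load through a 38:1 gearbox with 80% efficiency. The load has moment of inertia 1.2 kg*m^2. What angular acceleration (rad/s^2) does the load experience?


tau_out = tau_motor * N * eta
= 0.51 * 38 * 0.8 = 15.504 Nm
alpha = tau_out / I = 15.504 / 1.2
= 12.92 rad/s^2


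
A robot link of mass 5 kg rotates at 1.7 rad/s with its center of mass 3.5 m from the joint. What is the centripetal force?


F = m * omega^2 * r
= 5 * 1.7^2 * 3.5
= 5 * 2.89 * 3.5
= 50.575 N


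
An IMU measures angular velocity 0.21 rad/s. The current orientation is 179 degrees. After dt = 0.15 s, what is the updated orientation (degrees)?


delta_theta = w * dt = 0.21 * 0.15 = 0.0315 rad
= 1.8048 deg
theta_new = 179 + 1.8048 = 180.8048 deg


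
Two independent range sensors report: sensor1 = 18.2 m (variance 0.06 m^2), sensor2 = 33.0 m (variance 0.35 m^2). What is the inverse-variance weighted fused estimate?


w1 = (1/var1) / (1/var1 + 1/var2)
   = 16.6667 / (16.6667 + 2.8571) = 0.8537
w2 = 1 - w1 = 0.1463
fused = w1*s1 + w2*s2 = 15.5366 + 4.8293
= 20.3659 m


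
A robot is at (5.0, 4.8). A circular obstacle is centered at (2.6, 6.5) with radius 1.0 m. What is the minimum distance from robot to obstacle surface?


center_dist = sqrt((5.0-2.6)^2 + (4.8-6.5)^2)
= sqrt(5.76 + 2.89)
= 2.9411
min_dist = center_dist - radius = 2.9411 - 1.0 = 1.9411 m


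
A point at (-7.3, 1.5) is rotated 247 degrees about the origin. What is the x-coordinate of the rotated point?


x' = x*cos(theta) - y*sin(theta)
cos(247 deg) = -0.3907, sin(247 deg) = -0.9205
x' = -7.3 * -0.3907 - 1.5 * -0.9205
= 2.8523 - -1.3808
= 4.2331


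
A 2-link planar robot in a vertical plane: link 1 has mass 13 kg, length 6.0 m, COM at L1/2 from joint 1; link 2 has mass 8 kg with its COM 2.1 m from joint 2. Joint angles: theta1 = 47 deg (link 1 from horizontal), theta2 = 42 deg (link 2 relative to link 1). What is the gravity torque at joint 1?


Horizontal distance from joint 1 to link-1 COM:
  x_c1 = (L1/2)*cos(t1) = 3.0 * 0.682 = 2.046 m
Horizontal distance from joint 1 to link-2 COM:
  x_c2 = L1*cos(t1) + Lc2*cos(t1+t2)
       = 6.0*0.682 + 2.1*0.0175 = 4.1286 m
tau1 = m1*g*x_c1 + m2*g*x_c2
     = 13*9.81*2.046 + 8*9.81*4.1286
     = 260.9258 + 324.0157
     = 584.9414 Nm


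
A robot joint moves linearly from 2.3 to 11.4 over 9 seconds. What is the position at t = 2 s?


s = t/T = 2/9 = 0.2222
p(t) = p0 + (pf-p0)*s
= 2.3 + (11.4 - 2.3) * 0.2222
= 4.3222


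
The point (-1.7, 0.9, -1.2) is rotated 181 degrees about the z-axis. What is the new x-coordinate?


Rotation about z-axis: x' = x*cos(theta) - y*sin(theta)
= -1.7 * -0.9998 - 0.9 * -0.0175
= 1.7154


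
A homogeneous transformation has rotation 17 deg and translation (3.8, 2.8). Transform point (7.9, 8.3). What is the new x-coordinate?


x' = cos(theta)*px - sin(theta)*py + tx
= 0.9563*7.9 - 0.2924*8.3 + 3.8
= 8.9281


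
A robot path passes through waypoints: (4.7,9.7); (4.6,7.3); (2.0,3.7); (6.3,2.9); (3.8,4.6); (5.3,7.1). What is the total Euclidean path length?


Segment lengths:
  seg1 = sqrt((-0.1)^2 + (-2.4)^2) = 2.4021
  seg2 = sqrt((-2.6)^2 + (-3.6)^2) = 4.4407
  seg3 = sqrt((4.3)^2 + (-0.8)^2) = 4.3738
  seg4 = sqrt((-2.5)^2 + (1.7)^2) = 3.0232
  seg5 = sqrt((1.5)^2 + (2.5)^2) = 2.9155
Total = 17.1553


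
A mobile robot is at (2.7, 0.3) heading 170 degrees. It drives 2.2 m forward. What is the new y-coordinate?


y_new = y0 + d*sin(theta)
= 0.3 + 2.2*sin(170)
= 0.3 + 0.382
= 0.682


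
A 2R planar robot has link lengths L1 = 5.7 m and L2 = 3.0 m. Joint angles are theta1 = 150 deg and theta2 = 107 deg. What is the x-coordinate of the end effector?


Convert angles to radians: theta1 = 2.618, theta2 = 1.8675
x = L1*cos(theta1) + L2*cos(theta1+theta2)
x = -4.9363 + -0.6749
x = -5.6112


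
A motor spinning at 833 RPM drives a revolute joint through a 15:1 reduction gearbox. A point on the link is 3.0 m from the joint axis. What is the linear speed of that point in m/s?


omega_motor = 833 * 2*pi/60 = 87.2316 rad/s
omega_joint = omega_motor / 15 = 5.8154 rad/s
v = omega_joint * r = 5.8154 * 3.0
= 17.4463 m/s


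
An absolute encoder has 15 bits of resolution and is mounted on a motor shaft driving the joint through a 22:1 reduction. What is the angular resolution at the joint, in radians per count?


counts = 2^15 = 32768
effective counts at joint = 32768 * 22 = 720896
resolution = 2*pi / 720896
= 8.7158e-06 rad/count


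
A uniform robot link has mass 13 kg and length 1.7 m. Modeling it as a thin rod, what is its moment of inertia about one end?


I = (1/3) * m * L^2
= (1/3) * 13 * 1.7^2
= 0.333333 * 13 * 2.89
= 12.5233 kg*m^2


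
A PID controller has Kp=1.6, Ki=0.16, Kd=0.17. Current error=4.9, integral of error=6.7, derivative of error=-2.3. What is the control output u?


u = Kp*e + Ki*int(e) + Kd*de/dt
= 1.6*4.9 + 0.16*6.7 + 0.17*(-2.3)
= 7.84 + 1.072 + -0.391
= 8.521


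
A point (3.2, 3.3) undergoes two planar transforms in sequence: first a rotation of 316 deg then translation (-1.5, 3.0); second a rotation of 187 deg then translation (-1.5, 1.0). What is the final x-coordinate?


After transform 1:
x1 = cos(316)*3.2 - sin(316)*3.3 + -1.5 = 3.0943
y1 = sin(316)*3.2 + cos(316)*3.3 + 3.0 = 3.1509
After transform 2:
x2 = cos(187)*3.0943 - sin(187)*3.1509 + -1.5
= -4.1872


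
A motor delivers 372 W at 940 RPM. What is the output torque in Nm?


omega = 940 * 2*pi/60 = 98.4366 rad/s
tau = P / omega = 372 / 98.4366
= 3.7791 Nm


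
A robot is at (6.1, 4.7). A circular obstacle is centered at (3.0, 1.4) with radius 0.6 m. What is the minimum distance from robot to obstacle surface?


center_dist = sqrt((6.1-3.0)^2 + (4.7-1.4)^2)
= sqrt(9.61 + 10.89)
= 4.5277
min_dist = center_dist - radius = 4.5277 - 0.6 = 3.9277 m


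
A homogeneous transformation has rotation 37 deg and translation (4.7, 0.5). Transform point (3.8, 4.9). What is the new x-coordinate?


x' = cos(theta)*px - sin(theta)*py + tx
= 0.7986*3.8 - 0.6018*4.9 + 4.7
= 4.7859


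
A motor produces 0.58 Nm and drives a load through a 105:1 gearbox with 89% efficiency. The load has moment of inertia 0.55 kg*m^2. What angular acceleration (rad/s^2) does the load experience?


tau_out = tau_motor * N * eta
= 0.58 * 105 * 0.89 = 54.201 Nm
alpha = tau_out / I = 54.201 / 0.55
= 98.5473 rad/s^2


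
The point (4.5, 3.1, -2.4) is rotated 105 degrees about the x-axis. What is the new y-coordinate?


Rotation about x-axis: y' = y*cos(theta) - z*sin(theta)
= 3.1 * -0.2588 - -2.4 * 0.9659
= 1.5159


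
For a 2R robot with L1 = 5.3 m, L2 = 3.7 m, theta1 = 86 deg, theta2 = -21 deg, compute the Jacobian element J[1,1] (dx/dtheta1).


J[1,1] = -L1*sin(t1) - L2*sin(t1+t2)
= -5.3*sin(86) - 3.7*sin(65)
= -8.6404


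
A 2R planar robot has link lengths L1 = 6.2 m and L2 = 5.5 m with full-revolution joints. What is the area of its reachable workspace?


r_max = L1 + L2 = 11.7 m
r_min = |L1 - L2| = 0.7 m
Area = pi*(r_max^2 - r_min^2)
= pi*(136.89 - 0.49)
= pi * 136.4
= 428.5132 m^2


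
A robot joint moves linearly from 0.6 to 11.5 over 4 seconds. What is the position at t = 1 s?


s = t/T = 1/4 = 0.25
p(t) = p0 + (pf-p0)*s
= 0.6 + (11.5 - 0.6) * 0.25
= 3.325


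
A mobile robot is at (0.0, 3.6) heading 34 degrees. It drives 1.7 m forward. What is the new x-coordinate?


x_new = x0 + d*cos(theta)
= 0.0 + 1.7*cos(34)
= 0.0 + 1.4094
= 1.4094


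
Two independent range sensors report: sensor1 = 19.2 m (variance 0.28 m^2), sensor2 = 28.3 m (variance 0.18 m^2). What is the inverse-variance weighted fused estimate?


w1 = (1/var1) / (1/var1 + 1/var2)
   = 3.5714 / (3.5714 + 5.5556) = 0.3913
w2 = 1 - w1 = 0.6087
fused = w1*s1 + w2*s2 = 7.513 + 17.2261
= 24.7391 m


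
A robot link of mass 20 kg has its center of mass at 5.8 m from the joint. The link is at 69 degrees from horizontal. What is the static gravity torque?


tau = m*g*L*cos(angle)
= 20 * 9.81 * 5.8 * cos(69 deg)
= 20 * 9.81 * 5.8 * 0.3584
= 407.8084 Nm


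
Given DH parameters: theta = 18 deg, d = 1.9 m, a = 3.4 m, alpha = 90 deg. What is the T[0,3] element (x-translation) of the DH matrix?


T[0,3] = a * cos(theta)
= 3.4 * cos(18 deg)
= 3.4 * 0.9511
= 3.2336


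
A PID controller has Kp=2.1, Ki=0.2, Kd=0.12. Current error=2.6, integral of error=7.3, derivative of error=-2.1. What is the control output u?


u = Kp*e + Ki*int(e) + Kd*de/dt
= 2.1*2.6 + 0.2*7.3 + 0.12*(-2.1)
= 5.46 + 1.46 + -0.252
= 6.668


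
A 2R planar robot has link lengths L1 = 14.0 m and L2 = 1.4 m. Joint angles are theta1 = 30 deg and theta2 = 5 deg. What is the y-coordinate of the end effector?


Convert angles to radians: theta1 = 0.5236, theta2 = 0.0873
y = L1*sin(theta1) + L2*sin(theta1+theta2)
y = 7.0 + 0.803
y = 7.803


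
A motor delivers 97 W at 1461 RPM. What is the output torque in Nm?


omega = 1461 * 2*pi/60 = 152.9956 rad/s
tau = P / omega = 97 / 152.9956
= 0.634 Nm


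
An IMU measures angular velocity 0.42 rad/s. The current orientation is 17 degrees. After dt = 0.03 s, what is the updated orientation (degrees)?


delta_theta = w * dt = 0.42 * 0.03 = 0.0126 rad
= 0.7219 deg
theta_new = 17 + 0.7219 = 17.7219 deg


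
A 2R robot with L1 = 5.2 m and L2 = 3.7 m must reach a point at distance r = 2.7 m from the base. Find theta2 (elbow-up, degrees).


cos(theta2) = (r^2 - L1^2 - L2^2) / (2*L1*L2)
cos(theta2) = (7.29 - 27.04 - 13.69) / 38.48
cos(theta2) = -0.869023
theta2 = 150.3453 degrees


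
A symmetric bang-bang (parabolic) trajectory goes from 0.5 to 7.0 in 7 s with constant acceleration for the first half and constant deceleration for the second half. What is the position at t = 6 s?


Symmetric rest-to-rest: each phase covers (pf-p0)/2 in time T/2. 0.5*a*(T/2)^2 = (pf-p0)/2 => a = 4*(pf-p0)/T^2
a = 4*(7.0-0.5)/7^2 = 0.5306
t = 6 is in the deceleration phase (t > T/2).
p = pf - 0.5*a*(T-t)^2 = 7.0 - 0.5*0.5306*1^2
= 6.7347


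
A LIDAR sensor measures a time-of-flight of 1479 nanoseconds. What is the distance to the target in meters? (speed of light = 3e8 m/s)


tof = 1479 ns = 1.479e-06 s
dist = c * tof / 2
= 3e8 * 1.479e-06 / 2
= 221.85 m


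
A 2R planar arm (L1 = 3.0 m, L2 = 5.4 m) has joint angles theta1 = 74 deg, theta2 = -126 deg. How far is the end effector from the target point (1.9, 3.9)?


End effector via forward kinematics:
x = L1*cos(t1) + L2*cos(t1+t2) = 4.1515
y = L1*sin(t1) + L2*sin(t1+t2) = -1.3715
Distance to target:
d = sqrt((1.9 - 4.1515)^2 + (3.9 - -1.3715)^2)
= sqrt(5.0692 + 27.7884)
= 5.7322 m


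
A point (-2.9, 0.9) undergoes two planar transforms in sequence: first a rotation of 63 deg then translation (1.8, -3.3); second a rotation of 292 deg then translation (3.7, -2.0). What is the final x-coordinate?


After transform 1:
x1 = cos(63)*-2.9 - sin(63)*0.9 + 1.8 = -0.3185
y1 = sin(63)*-2.9 + cos(63)*0.9 + -3.3 = -5.4753
After transform 2:
x2 = cos(292)*-0.3185 - sin(292)*-5.4753 + 3.7
= -1.4959


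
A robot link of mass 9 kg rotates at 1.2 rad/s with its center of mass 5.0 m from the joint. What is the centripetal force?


F = m * omega^2 * r
= 9 * 1.2^2 * 5.0
= 9 * 1.44 * 5.0
= 64.8 N


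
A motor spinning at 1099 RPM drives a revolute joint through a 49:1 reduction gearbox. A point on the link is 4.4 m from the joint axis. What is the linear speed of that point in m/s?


omega_motor = 1099 * 2*pi/60 = 115.087 rad/s
omega_joint = omega_motor / 49 = 2.3487 rad/s
v = omega_joint * r = 2.3487 * 4.4
= 10.3343 m/s


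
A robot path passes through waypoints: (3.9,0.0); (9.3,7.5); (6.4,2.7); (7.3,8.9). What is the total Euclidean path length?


Segment lengths:
  seg1 = sqrt((5.4)^2 + (7.5)^2) = 9.2418
  seg2 = sqrt((-2.9)^2 + (-4.8)^2) = 5.608
  seg3 = sqrt((0.9)^2 + (6.2)^2) = 6.265
Total = 21.1148


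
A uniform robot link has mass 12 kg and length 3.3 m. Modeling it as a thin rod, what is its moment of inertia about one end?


I = (1/3) * m * L^2
= (1/3) * 12 * 3.3^2
= 0.333333 * 12 * 10.89
= 43.56 kg*m^2


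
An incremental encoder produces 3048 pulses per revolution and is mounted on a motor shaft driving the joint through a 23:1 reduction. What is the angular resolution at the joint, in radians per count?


counts per rev = 3048
effective counts at joint = 3048 * 23 = 70104
resolution = 2*pi / 70104
= 8.9627e-05 rad/count


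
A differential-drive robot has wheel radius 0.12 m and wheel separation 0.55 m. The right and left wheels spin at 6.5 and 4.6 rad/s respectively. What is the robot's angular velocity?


vR = r*wR = 0.12*6.5 = 0.78 m/s
vL = r*wL = 0.12*4.6 = 0.552 m/s
v = (vR+vL)/2 = 0.666 m/s
omega = (vR-vL)/L = 0.4145 rad/s
angular velocity = 0.4145 rad/s


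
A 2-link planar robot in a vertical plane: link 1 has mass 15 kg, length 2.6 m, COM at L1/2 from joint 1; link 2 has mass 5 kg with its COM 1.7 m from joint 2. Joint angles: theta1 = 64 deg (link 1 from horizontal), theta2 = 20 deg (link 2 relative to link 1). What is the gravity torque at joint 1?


Horizontal distance from joint 1 to link-1 COM:
  x_c1 = (L1/2)*cos(t1) = 1.3 * 0.4384 = 0.5699 m
Horizontal distance from joint 1 to link-2 COM:
  x_c2 = L1*cos(t1) + Lc2*cos(t1+t2)
       = 2.6*0.4384 + 1.7*0.1045 = 1.3175 m
tau1 = m1*g*x_c1 + m2*g*x_c2
     = 15*9.81*0.5699 + 5*9.81*1.3175
     = 83.8582 + 64.6216
     = 148.4798 Nm


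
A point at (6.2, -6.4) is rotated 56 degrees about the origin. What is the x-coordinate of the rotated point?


x' = x*cos(theta) - y*sin(theta)
cos(56 deg) = 0.5592, sin(56 deg) = 0.829
x' = 6.2 * 0.5592 - -6.4 * 0.829
= 3.467 - -5.3058
= 8.7728


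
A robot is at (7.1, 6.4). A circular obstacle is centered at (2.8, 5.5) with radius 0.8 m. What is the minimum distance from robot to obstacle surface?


center_dist = sqrt((7.1-2.8)^2 + (6.4-5.5)^2)
= sqrt(18.49 + 0.81)
= 4.3932
min_dist = center_dist - radius = 4.3932 - 0.8 = 3.5932 m


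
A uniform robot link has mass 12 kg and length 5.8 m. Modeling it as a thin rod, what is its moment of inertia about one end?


I = (1/3) * m * L^2
= (1/3) * 12 * 5.8^2
= 0.333333 * 12 * 33.64
= 134.56 kg*m^2


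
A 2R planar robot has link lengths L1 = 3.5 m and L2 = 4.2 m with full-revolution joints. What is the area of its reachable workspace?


r_max = L1 + L2 = 7.7 m
r_min = |L1 - L2| = 0.7 m
Area = pi*(r_max^2 - r_min^2)
= pi*(59.29 - 0.49)
= pi * 58.8
= 184.7256 m^2


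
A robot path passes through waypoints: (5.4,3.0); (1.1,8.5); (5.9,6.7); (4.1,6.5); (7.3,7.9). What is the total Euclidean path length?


Segment lengths:
  seg1 = sqrt((-4.3)^2 + (5.5)^2) = 6.9814
  seg2 = sqrt((4.8)^2 + (-1.8)^2) = 5.1264
  seg3 = sqrt((-1.8)^2 + (-0.2)^2) = 1.8111
  seg4 = sqrt((3.2)^2 + (1.4)^2) = 3.4928
Total = 17.4117


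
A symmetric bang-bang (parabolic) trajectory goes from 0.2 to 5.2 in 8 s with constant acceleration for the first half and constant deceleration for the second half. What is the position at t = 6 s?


Symmetric rest-to-rest: each phase covers (pf-p0)/2 in time T/2. 0.5*a*(T/2)^2 = (pf-p0)/2 => a = 4*(pf-p0)/T^2
a = 4*(5.2-0.2)/8^2 = 0.3125
t = 6 is in the deceleration phase (t > T/2).
p = pf - 0.5*a*(T-t)^2 = 5.2 - 0.5*0.3125*2^2
= 4.575


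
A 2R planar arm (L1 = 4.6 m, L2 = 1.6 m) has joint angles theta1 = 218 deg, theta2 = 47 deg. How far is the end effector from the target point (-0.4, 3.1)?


End effector via forward kinematics:
x = L1*cos(t1) + L2*cos(t1+t2) = -3.7643
y = L1*sin(t1) + L2*sin(t1+t2) = -4.426
Distance to target:
d = sqrt((-0.4 - -3.7643)^2 + (3.1 - -4.426)^2)
= sqrt(11.3185 + 56.64)
= 8.2437 m


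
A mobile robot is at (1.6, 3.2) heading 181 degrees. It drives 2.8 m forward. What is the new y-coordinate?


y_new = y0 + d*sin(theta)
= 3.2 + 2.8*sin(181)
= 3.2 + -0.0489
= 3.1511


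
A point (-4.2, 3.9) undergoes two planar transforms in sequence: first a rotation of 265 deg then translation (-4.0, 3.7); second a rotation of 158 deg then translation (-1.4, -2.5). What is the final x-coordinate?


After transform 1:
x1 = cos(265)*-4.2 - sin(265)*3.9 + -4.0 = 0.2512
y1 = sin(265)*-4.2 + cos(265)*3.9 + 3.7 = 7.5441
After transform 2:
x2 = cos(158)*0.2512 - sin(158)*7.5441 + -1.4
= -4.459


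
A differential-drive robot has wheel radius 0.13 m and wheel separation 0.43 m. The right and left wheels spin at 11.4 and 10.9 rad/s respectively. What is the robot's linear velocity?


vR = r*wR = 0.13*11.4 = 1.482 m/s
vL = r*wL = 0.13*10.9 = 1.417 m/s
v = (vR+vL)/2 = 1.4495 m/s
omega = (vR-vL)/L = 0.1512 rad/s
linear velocity = 1.4495 m/s


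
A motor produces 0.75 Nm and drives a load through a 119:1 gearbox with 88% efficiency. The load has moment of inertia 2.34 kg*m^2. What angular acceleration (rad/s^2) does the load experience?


tau_out = tau_motor * N * eta
= 0.75 * 119 * 0.88 = 78.54 Nm
alpha = tau_out / I = 78.54 / 2.34
= 33.5641 rad/s^2


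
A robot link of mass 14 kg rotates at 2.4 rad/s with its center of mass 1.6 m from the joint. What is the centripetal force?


F = m * omega^2 * r
= 14 * 2.4^2 * 1.6
= 14 * 5.76 * 1.6
= 129.024 N


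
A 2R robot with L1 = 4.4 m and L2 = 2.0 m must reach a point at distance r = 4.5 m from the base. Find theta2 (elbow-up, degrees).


cos(theta2) = (r^2 - L1^2 - L2^2) / (2*L1*L2)
cos(theta2) = (20.25 - 19.36 - 4.0) / 17.6
cos(theta2) = -0.176705
theta2 = 100.1779 degrees


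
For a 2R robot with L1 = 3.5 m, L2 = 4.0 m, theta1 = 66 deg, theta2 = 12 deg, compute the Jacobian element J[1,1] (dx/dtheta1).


J[1,1] = -L1*sin(t1) - L2*sin(t1+t2)
= -3.5*sin(66) - 4.0*sin(78)
= -7.11


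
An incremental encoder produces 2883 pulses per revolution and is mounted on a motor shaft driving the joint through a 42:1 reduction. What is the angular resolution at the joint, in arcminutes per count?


counts per rev = 2883
effective counts at joint = 2883 * 42 = 121086
resolution = 360*60 / 121086
= 0.1784 arcmin/count


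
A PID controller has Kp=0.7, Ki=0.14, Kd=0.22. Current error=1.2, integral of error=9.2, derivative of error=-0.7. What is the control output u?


u = Kp*e + Ki*int(e) + Kd*de/dt
= 0.7*1.2 + 0.14*9.2 + 0.22*(-0.7)
= 0.84 + 1.288 + -0.154
= 1.974


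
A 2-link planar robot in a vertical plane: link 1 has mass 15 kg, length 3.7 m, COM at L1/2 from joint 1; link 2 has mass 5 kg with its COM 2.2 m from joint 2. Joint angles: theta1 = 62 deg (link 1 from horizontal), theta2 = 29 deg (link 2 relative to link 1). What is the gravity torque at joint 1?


Horizontal distance from joint 1 to link-1 COM:
  x_c1 = (L1/2)*cos(t1) = 1.85 * 0.4695 = 0.8685 m
Horizontal distance from joint 1 to link-2 COM:
  x_c2 = L1*cos(t1) + Lc2*cos(t1+t2)
       = 3.7*0.4695 + 2.2*-0.0175 = 1.6986 m
tau1 = m1*g*x_c1 + m2*g*x_c2
     = 15*9.81*0.8685 + 5*9.81*1.6986
     = 127.8031 + 83.3188
     = 211.1218 Nm


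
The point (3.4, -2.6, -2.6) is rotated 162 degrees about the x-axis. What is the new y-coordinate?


Rotation about x-axis: y' = y*cos(theta) - z*sin(theta)
= -2.6 * -0.9511 - -2.6 * 0.309
= 3.2762


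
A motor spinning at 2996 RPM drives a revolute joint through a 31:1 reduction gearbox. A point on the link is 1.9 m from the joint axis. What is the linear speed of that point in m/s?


omega_motor = 2996 * 2*pi/60 = 313.7404 rad/s
omega_joint = omega_motor / 31 = 10.1207 rad/s
v = omega_joint * r = 10.1207 * 1.9
= 19.2292 m/s


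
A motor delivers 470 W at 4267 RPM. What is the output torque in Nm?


omega = 4267 * 2*pi/60 = 446.8392 rad/s
tau = P / omega = 470 / 446.8392
= 1.0518 Nm


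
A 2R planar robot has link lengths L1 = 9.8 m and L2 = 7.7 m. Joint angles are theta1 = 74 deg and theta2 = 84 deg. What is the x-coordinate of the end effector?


Convert angles to radians: theta1 = 1.2915, theta2 = 1.4661
x = L1*cos(theta1) + L2*cos(theta1+theta2)
x = 2.7012 + -7.1393
x = -4.4381


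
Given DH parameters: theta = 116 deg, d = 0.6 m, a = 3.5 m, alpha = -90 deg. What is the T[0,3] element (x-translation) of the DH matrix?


T[0,3] = a * cos(theta)
= 3.5 * cos(116 deg)
= 3.5 * -0.4384
= -1.5343


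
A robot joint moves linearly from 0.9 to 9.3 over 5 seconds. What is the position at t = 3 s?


s = t/T = 3/5 = 0.6
p(t) = p0 + (pf-p0)*s
= 0.9 + (9.3 - 0.9) * 0.6
= 5.94


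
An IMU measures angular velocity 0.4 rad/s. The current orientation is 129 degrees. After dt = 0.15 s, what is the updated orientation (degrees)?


delta_theta = w * dt = 0.4 * 0.15 = 0.06 rad
= 3.4377 deg
theta_new = 129 + 3.4377 = 132.4377 deg


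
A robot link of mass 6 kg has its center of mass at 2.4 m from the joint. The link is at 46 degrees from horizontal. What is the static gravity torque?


tau = m*g*L*cos(angle)
= 6 * 9.81 * 2.4 * cos(46 deg)
= 6 * 9.81 * 2.4 * 0.6947
= 98.1302 Nm


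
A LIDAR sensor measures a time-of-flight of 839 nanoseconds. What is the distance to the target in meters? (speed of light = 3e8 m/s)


tof = 839 ns = 8.39e-07 s
dist = c * tof / 2
= 3e8 * 8.39e-07 / 2
= 125.85 m


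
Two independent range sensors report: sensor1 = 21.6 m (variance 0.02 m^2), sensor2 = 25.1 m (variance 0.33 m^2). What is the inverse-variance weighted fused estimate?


w1 = (1/var1) / (1/var1 + 1/var2)
   = 50.0 / (50.0 + 3.0303) = 0.9429
w2 = 1 - w1 = 0.0571
fused = w1*s1 + w2*s2 = 20.3657 + 1.4343
= 21.8 m


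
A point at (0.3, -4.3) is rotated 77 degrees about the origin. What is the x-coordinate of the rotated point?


x' = x*cos(theta) - y*sin(theta)
cos(77 deg) = 0.225, sin(77 deg) = 0.9744
x' = 0.3 * 0.225 - -4.3 * 0.9744
= 0.0675 - -4.1898
= 4.2573


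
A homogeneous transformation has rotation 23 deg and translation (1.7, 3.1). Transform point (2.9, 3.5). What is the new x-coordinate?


x' = cos(theta)*px - sin(theta)*py + tx
= 0.9205*2.9 - 0.3907*3.5 + 1.7
= 3.0019


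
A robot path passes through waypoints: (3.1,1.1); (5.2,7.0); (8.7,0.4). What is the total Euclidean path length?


Segment lengths:
  seg1 = sqrt((2.1)^2 + (5.9)^2) = 6.2626
  seg2 = sqrt((3.5)^2 + (-6.6)^2) = 7.4706
Total = 13.7332


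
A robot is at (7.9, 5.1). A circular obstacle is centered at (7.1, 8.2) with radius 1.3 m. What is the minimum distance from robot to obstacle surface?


center_dist = sqrt((7.9-7.1)^2 + (5.1-8.2)^2)
= sqrt(0.64 + 9.61)
= 3.2016
min_dist = center_dist - radius = 3.2016 - 1.3 = 1.9016 m


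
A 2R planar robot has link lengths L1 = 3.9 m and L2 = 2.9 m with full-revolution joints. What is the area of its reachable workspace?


r_max = L1 + L2 = 6.8 m
r_min = |L1 - L2| = 1.0 m
Area = pi*(r_max^2 - r_min^2)
= pi*(46.24 - 1.0)
= pi * 45.24
= 142.1257 m^2


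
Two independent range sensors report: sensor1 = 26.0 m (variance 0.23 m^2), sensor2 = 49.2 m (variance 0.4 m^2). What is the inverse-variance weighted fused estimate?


w1 = (1/var1) / (1/var1 + 1/var2)
   = 4.3478 / (4.3478 + 2.5) = 0.6349
w2 = 1 - w1 = 0.3651
fused = w1*s1 + w2*s2 = 16.5079 + 17.9619
= 34.4698 m


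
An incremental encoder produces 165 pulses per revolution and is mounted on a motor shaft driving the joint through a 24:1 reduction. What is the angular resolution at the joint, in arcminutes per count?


counts per rev = 165
effective counts at joint = 165 * 24 = 3960
resolution = 360*60 / 3960
= 5.4545 arcmin/count


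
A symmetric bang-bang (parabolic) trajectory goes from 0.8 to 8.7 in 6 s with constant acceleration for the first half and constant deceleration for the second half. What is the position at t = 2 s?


Symmetric rest-to-rest: each phase covers (pf-p0)/2 in time T/2. 0.5*a*(T/2)^2 = (pf-p0)/2 => a = 4*(pf-p0)/T^2
a = 4*(8.7-0.8)/6^2 = 0.8778
t = 2 is in the acceleration phase (t <= T/2).
p = p0 + 0.5*a*t^2 = 0.8 + 0.5*0.8778*2^2
= 2.5556


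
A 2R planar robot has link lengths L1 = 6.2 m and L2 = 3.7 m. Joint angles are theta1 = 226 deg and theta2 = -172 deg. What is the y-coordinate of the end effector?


Convert angles to radians: theta1 = 3.9444, theta2 = -3.002
y = L1*sin(theta1) + L2*sin(theta1+theta2)
y = -4.4599 + 2.9934
y = -1.4665


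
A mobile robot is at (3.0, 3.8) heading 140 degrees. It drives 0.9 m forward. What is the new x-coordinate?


x_new = x0 + d*cos(theta)
= 3.0 + 0.9*cos(140)
= 3.0 + -0.6894
= 2.3106


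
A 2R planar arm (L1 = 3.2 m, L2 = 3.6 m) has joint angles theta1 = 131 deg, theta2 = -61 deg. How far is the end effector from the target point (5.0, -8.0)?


End effector via forward kinematics:
x = L1*cos(t1) + L2*cos(t1+t2) = -0.8681
y = L1*sin(t1) + L2*sin(t1+t2) = 5.798
Distance to target:
d = sqrt((5.0 - -0.8681)^2 + (-8.0 - 5.798)^2)
= sqrt(34.4348 + 190.3838)
= 14.994 m


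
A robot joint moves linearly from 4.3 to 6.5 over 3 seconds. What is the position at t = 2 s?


s = t/T = 2/3 = 0.6667
p(t) = p0 + (pf-p0)*s
= 4.3 + (6.5 - 4.3) * 0.6667
= 5.7667


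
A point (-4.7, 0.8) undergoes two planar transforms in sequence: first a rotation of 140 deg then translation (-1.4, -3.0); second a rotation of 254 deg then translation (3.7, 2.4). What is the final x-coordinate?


After transform 1:
x1 = cos(140)*-4.7 - sin(140)*0.8 + -1.4 = 1.6862
y1 = sin(140)*-4.7 + cos(140)*0.8 + -3.0 = -6.6339
After transform 2:
x2 = cos(254)*1.6862 - sin(254)*-6.6339 + 3.7
= -3.1417


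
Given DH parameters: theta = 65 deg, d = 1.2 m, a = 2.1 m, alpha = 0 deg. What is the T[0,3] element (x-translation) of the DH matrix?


T[0,3] = a * cos(theta)
= 2.1 * cos(65 deg)
= 2.1 * 0.4226
= 0.8875


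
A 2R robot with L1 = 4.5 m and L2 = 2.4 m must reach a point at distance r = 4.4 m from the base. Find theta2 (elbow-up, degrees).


cos(theta2) = (r^2 - L1^2 - L2^2) / (2*L1*L2)
cos(theta2) = (19.36 - 20.25 - 5.76) / 21.6
cos(theta2) = -0.30787
theta2 = 107.9309 degrees


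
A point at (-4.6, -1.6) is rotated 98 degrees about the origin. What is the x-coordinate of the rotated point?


x' = x*cos(theta) - y*sin(theta)
cos(98 deg) = -0.1392, sin(98 deg) = 0.9903
x' = -4.6 * -0.1392 - -1.6 * 0.9903
= 0.6402 - -1.5844
= 2.2246


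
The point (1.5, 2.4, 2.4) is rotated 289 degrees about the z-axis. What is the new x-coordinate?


Rotation about z-axis: x' = x*cos(theta) - y*sin(theta)
= 1.5 * 0.3256 - 2.4 * -0.9455
= 2.7576


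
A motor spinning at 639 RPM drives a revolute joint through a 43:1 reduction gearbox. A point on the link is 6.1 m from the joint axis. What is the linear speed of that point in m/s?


omega_motor = 639 * 2*pi/60 = 66.9159 rad/s
omega_joint = omega_motor / 43 = 1.5562 rad/s
v = omega_joint * r = 1.5562 * 6.1
= 9.4927 m/s


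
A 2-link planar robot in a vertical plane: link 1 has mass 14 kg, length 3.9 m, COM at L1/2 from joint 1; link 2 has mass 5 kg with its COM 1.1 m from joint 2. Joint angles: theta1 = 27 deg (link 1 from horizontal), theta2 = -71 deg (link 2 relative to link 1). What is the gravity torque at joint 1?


Horizontal distance from joint 1 to link-1 COM:
  x_c1 = (L1/2)*cos(t1) = 1.95 * 0.891 = 1.7375 m
Horizontal distance from joint 1 to link-2 COM:
  x_c2 = L1*cos(t1) + Lc2*cos(t1+t2)
       = 3.9*0.891 + 1.1*0.7193 = 4.2662 m
tau1 = m1*g*x_c1 + m2*g*x_c2
     = 14*9.81*1.7375 + 5*9.81*4.2662
     = 238.6231 + 209.2571
     = 447.8802 Nm


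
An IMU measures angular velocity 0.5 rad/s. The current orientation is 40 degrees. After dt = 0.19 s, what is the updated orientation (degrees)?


delta_theta = w * dt = 0.5 * 0.19 = 0.095 rad
= 5.4431 deg
theta_new = 40 + 5.4431 = 45.4431 deg


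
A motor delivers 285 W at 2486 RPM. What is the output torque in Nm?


omega = 2486 * 2*pi/60 = 260.3333 rad/s
tau = P / omega = 285 / 260.3333
= 1.0948 Nm


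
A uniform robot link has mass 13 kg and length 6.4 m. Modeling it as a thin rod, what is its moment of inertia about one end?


I = (1/3) * m * L^2
= (1/3) * 13 * 6.4^2
= 0.333333 * 13 * 40.96
= 177.4933 kg*m^2


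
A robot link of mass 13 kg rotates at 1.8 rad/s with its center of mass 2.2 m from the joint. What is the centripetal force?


F = m * omega^2 * r
= 13 * 1.8^2 * 2.2
= 13 * 3.24 * 2.2
= 92.664 N


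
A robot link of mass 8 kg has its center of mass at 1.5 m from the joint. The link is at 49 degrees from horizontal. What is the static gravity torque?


tau = m*g*L*cos(angle)
= 8 * 9.81 * 1.5 * cos(49 deg)
= 8 * 9.81 * 1.5 * 0.6561
= 77.2313 Nm


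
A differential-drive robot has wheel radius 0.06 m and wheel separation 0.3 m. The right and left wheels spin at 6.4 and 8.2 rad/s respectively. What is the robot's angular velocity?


vR = r*wR = 0.06*6.4 = 0.384 m/s
vL = r*wL = 0.06*8.2 = 0.492 m/s
v = (vR+vL)/2 = 0.438 m/s
omega = (vR-vL)/L = -0.36 rad/s
angular velocity = -0.36 rad/s


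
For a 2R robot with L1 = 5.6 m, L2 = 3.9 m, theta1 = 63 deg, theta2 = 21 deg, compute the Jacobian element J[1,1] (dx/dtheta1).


J[1,1] = -L1*sin(t1) - L2*sin(t1+t2)
= -5.6*sin(63) - 3.9*sin(84)
= -8.8683


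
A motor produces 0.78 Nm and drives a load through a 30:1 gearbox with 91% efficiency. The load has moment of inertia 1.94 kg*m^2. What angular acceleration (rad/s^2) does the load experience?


tau_out = tau_motor * N * eta
= 0.78 * 30 * 0.91 = 21.294 Nm
alpha = tau_out / I = 21.294 / 1.94
= 10.9763 rad/s^2
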